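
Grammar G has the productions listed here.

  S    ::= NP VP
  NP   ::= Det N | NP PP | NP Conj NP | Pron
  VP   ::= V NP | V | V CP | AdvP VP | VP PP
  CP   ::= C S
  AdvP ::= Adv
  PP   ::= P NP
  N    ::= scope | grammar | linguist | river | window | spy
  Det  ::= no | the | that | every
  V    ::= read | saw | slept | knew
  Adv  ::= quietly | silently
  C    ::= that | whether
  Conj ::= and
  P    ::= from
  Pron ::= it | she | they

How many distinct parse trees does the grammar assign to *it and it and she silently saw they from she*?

6

Two of the 6 distinct bracketings:
[S [NP [NP [Pron it]] [Conj and] [NP [NP [Pron it]] [Conj and] [NP [Pron she]]]] [VP [AdvP [Adv silently]] [VP [V saw] [NP [NP [Pron they]] [PP [P from] [NP [Pron she]]]]]]]
[S [NP [NP [Pron it]] [Conj and] [NP [NP [Pron it]] [Conj and] [NP [Pron she]]]] [VP [AdvP [Adv silently]] [VP [VP [V saw] [NP [Pron they]]] [PP [P from] [NP [Pron she]]]]]]
The difference turns on whether NP → NP PP is used at the relevant span, versus an alternative expansion of NP.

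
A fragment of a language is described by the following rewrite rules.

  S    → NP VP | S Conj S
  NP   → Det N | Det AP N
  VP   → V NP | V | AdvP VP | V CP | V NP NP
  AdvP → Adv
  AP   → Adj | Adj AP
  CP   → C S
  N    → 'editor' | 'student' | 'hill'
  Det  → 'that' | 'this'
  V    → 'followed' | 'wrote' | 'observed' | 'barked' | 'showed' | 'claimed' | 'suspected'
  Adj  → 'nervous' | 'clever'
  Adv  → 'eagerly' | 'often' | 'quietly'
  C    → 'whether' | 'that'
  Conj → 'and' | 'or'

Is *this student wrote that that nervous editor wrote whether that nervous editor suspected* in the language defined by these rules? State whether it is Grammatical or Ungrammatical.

S
  NP
    Det: this
    N: student
  VP
    V: wrote
    CP
      C: that
      S
        NP
          Det: that
          AP
            Adj: nervous
          N: editor
        VP
          V: wrote
          CP
            C: whether
            S
              NP
                Det: that
                AP
                  Adj: nervous
                N: editor
              VP
                V: suspected
Each bracket corresponds to one application of a listed rule, so the string is derivable from S.

Grammatical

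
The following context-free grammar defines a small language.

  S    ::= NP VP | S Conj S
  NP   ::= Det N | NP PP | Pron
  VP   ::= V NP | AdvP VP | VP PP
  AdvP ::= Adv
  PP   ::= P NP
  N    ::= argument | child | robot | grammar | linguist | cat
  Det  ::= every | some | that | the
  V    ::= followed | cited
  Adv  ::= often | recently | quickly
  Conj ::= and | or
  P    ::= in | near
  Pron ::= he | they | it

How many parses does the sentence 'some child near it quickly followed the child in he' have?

Two of the 3 distinct bracketings:
[S [NP [NP [Det some] [N child]] [PP [P near] [NP [Pron it]]]] [VP [AdvP [Adv quickly]] [VP [V followed] [NP [NP [Det the] [N child]] [PP [P in] [NP [Pron he]]]]]]]
[S [NP [NP [Det some] [N child]] [PP [P near] [NP [Pron it]]]] [VP [AdvP [Adv quickly]] [VP [VP [V followed] [NP [Det the] [N child]]] [PP [P in] [NP [Pron he]]]]]]
The difference turns on whether VP → VP PP is used at the relevant span, versus an alternative expansion of VP.

3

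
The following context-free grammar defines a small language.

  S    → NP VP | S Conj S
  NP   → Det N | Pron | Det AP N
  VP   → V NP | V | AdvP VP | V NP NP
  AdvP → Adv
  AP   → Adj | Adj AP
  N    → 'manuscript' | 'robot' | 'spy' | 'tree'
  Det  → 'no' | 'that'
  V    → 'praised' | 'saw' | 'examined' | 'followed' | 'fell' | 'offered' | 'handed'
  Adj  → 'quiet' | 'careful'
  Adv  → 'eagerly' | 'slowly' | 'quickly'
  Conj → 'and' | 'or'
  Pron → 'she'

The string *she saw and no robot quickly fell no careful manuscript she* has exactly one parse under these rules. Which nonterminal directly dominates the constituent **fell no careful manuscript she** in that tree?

[S [S [NP [Pron she]] [VP [V saw]]] [Conj and] [S [NP [Det no] [N robot]] [VP [AdvP [Adv quickly]] [VP [V fell] [NP [Det no] [AP [Adj careful]] [N manuscript]] [NP [Pron she]]]]]]
The span 'fell no careful manuscript she' is the VP node built by VP → V NP NP.
Its mother is the VP built by VP → AdvP VP.

VP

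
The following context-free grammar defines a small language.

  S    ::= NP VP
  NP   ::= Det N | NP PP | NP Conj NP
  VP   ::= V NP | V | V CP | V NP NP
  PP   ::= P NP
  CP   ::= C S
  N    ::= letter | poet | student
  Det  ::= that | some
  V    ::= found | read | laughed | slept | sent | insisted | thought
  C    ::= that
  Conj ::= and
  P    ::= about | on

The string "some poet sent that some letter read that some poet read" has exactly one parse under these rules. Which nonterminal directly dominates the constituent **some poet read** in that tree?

[S [NP [Det some] [N poet]] [VP [V sent] [CP [C that] [S [NP [Det some] [N letter]] [VP [V read] [CP [C that] [S [NP [Det some] [N poet]] [VP [V read]]]]]]]]]
The span 'some poet read' is the S node built by S → NP VP.
Its mother is the CP built by CP → C S.

CP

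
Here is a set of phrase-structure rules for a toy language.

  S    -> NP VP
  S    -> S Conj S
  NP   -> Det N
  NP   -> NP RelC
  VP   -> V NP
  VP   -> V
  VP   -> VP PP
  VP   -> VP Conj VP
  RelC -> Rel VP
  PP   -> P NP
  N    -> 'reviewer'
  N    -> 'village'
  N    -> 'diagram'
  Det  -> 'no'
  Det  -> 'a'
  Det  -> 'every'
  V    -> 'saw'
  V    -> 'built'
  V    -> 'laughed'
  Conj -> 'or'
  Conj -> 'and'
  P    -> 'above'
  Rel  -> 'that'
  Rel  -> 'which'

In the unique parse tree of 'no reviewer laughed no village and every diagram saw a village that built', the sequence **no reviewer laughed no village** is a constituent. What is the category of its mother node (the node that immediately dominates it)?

S

S
  S
    NP
      Det: no
      N: reviewer
    VP
      V: laughed
      NP
        Det: no
        N: village
  Conj: and
  S
    NP
      Det: every
      N: diagram
    VP
      V: saw
      NP
        NP
          Det: a
          N: village
        RelC
          Rel: that
          VP
            V: built
The span 'no reviewer laughed no village' is the S node built by S → NP VP.
Its mother is the S built by S → S Conj S.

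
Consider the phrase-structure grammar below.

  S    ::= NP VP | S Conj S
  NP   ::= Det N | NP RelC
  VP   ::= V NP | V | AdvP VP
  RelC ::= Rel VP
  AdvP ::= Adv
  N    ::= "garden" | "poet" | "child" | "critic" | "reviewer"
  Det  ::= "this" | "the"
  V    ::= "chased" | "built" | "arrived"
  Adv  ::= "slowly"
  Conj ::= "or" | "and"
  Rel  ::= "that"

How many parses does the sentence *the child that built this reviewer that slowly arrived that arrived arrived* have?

3

Two of the 3 distinct bracketings:
[S [NP [NP [Det the] [N child]] [RelC [Rel that] [VP [V built] [NP [NP [NP [Det this] [N reviewer]] [RelC [Rel that] [VP [AdvP [Adv slowly]] [VP [V arrived]]]]] [RelC [Rel that] [VP [V arrived]]]]]]] [VP [V arrived]]]
[S [NP [NP [NP [Det the] [N child]] [RelC [Rel that] [VP [V built] [NP [NP [Det this] [N reviewer]] [RelC [Rel that] [VP [AdvP [Adv slowly]] [VP [V arrived]]]]]]]] [RelC [Rel that] [VP [V arrived]]]] [VP [V arrived]]]
The trees differ in how a recursive rule is bracketed over the same span.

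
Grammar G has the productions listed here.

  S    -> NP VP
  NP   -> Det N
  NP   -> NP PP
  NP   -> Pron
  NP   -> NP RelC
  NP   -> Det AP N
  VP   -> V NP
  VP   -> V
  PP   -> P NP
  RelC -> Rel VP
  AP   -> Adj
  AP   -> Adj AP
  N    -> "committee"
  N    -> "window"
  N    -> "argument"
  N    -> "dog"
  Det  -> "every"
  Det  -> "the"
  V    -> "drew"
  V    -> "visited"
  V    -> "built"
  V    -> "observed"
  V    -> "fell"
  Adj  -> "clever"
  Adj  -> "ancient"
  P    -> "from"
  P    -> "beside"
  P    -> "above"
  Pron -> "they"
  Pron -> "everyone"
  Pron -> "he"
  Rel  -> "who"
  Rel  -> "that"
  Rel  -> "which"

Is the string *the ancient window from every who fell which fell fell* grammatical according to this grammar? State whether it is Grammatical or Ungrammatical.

A Det word can never sit immediately before a Rel word in any string this grammar generates, so the substring 'every who' rules out a derivation.

Ungrammatical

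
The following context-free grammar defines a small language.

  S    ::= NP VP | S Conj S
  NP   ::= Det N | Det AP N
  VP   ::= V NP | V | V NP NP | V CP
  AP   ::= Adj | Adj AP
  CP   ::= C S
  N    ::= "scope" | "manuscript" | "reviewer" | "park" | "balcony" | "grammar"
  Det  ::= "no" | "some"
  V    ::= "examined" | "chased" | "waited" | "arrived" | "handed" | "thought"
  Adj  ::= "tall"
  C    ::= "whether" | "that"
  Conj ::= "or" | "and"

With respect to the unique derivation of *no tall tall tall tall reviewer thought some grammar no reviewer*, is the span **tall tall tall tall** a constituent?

Yes

[S [NP [Det no] [AP [Adj tall] [AP [Adj tall] [AP [Adj tall] [AP [Adj tall]]]]] [N reviewer]] [VP [V thought] [NP [Det some] [N grammar]] [NP [Det no] [N reviewer]]]]
The words 'tall tall tall tall' are exhaustively dominated by a single AP node (built by AP → Adj AP), so they form a constituent.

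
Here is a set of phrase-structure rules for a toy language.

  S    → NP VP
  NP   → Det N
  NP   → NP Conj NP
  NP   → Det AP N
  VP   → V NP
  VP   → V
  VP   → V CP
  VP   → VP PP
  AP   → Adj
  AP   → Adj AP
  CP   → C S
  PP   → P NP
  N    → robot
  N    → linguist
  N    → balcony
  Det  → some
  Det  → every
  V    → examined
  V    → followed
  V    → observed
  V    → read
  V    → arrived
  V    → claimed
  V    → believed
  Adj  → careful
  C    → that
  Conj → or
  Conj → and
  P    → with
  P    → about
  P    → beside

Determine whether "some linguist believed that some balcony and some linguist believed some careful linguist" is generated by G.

Grammatical

S
  NP
    Det: some
    N: linguist
  VP
    V: believed
    CP
      C: that
      S
        NP
          NP
            Det: some
            N: balcony
          Conj: and
          NP
            Det: some
            N: linguist
        VP
          V: believed
          NP
            Det: some
            AP
              Adj: careful
            N: linguist
The bracketing above is licensed at every node by one of the given productions, with S at the root.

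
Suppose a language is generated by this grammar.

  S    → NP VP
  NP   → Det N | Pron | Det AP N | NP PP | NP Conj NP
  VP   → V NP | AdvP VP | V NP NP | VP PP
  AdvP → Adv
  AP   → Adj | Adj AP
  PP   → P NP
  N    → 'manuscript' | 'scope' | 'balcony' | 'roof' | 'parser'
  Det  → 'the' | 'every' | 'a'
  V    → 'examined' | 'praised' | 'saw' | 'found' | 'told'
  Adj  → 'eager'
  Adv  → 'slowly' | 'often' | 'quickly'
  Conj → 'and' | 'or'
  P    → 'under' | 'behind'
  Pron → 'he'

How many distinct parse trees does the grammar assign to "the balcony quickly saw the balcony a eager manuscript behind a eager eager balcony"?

Two of the 3 distinct bracketings:
[S [NP [Det the] [N balcony]] [VP [AdvP [Adv quickly]] [VP [V saw] [NP [Det the] [N balcony]] [NP [NP [Det a] [AP [Adj eager]] [N manuscript]] [PP [P behind] [NP [Det a] [AP [Adj eager] [AP [Adj eager]]] [N balcony]]]]]]]
[S [NP [Det the] [N balcony]] [VP [AdvP [Adv quickly]] [VP [VP [V saw] [NP [Det the] [N balcony]] [NP [Det a] [AP [Adj eager]] [N manuscript]]] [PP [P behind] [NP [Det a] [AP [Adj eager] [AP [Adj eager]]] [N balcony]]]]]]
The difference turns on whether NP → NP PP is used at the relevant span, versus an alternative expansion of NP.

3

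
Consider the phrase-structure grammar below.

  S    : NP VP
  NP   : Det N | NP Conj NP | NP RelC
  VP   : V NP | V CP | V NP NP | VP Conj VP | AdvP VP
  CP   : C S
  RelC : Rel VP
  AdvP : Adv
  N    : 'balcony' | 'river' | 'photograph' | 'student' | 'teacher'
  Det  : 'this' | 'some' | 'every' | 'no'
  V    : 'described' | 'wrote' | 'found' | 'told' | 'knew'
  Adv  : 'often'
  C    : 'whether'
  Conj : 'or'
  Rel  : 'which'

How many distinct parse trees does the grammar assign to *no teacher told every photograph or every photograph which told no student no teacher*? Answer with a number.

4

Two of the 4 distinct bracketings:
[S [NP [Det no] [N teacher]] [VP [V told] [NP [NP [Det every] [N photograph]] [Conj or] [NP [NP [Det every] [N photograph]] [RelC [Rel which] [VP [V told] [NP [Det no] [N student]] [NP [Det no] [N teacher]]]]]]]]
[S [NP [Det no] [N teacher]] [VP [V told] [NP [NP [NP [Det every] [N photograph]] [Conj or] [NP [Det every] [N photograph]]] [RelC [Rel which] [VP [V told] [NP [Det no] [N student]] [NP [Det no] [N teacher]]]]]]]
The trees differ in how a recursive rule is bracketed over the same span.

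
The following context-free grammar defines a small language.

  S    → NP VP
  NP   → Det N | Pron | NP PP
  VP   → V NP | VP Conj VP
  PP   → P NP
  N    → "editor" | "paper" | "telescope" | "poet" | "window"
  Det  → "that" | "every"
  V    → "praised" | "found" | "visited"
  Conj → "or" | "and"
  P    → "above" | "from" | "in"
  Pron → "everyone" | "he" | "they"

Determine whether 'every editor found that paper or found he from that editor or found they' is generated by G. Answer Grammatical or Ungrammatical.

Grammatical

S
  NP
    Det: every
    N: editor
  VP
    VP
      V: found
      NP
        Det: that
        N: paper
    Conj: or
    VP
      VP
        V: found
        NP
          NP
            Pron: he
          PP
            P: from
            NP
              Det: that
              N: editor
      Conj: or
      VP
        V: found
        NP
          Pron: they
Every word is introduced by a lexical rule and the phrasal rules combine the resulting categories into a single S.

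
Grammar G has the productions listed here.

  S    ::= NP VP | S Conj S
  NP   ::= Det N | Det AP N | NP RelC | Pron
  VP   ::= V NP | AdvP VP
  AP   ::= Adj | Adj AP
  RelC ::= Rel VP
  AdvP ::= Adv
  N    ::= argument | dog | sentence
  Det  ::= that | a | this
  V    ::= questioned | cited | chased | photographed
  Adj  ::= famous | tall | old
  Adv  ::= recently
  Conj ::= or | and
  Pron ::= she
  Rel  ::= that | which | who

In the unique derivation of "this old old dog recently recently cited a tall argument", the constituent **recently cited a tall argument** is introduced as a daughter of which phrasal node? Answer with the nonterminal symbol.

[S [NP [Det this] [AP [Adj old] [AP [Adj old]]] [N dog]] [VP [AdvP [Adv recently]] [VP [AdvP [Adv recently]] [VP [V cited] [NP [Det a] [AP [Adj tall]] [N argument]]]]]]
The span 'recently cited a tall argument' is the VP node built by VP → AdvP VP.
Its mother is the VP built by VP → AdvP VP.

VP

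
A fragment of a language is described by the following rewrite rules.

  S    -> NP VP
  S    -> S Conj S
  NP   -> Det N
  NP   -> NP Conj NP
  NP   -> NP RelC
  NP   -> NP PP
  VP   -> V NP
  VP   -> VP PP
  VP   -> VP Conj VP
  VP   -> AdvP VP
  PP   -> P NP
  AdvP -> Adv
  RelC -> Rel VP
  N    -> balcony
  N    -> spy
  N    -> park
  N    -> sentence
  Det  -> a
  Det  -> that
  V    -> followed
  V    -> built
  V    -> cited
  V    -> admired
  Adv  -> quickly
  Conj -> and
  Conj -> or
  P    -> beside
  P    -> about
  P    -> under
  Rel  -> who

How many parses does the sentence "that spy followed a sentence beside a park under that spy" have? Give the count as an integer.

5

Two of the 5 distinct bracketings:
[S [NP [Det that] [N spy]] [VP [V followed] [NP [NP [Det a] [N sentence]] [PP [P beside] [NP [NP [Det a] [N park]] [PP [P under] [NP [Det that] [N spy]]]]]]]]
[S [NP [Det that] [N spy]] [VP [V followed] [NP [NP [NP [Det a] [N sentence]] [PP [P beside] [NP [Det a] [N park]]]] [PP [P under] [NP [Det that] [N spy]]]]]]
The trees differ in how a recursive rule is bracketed over the same span.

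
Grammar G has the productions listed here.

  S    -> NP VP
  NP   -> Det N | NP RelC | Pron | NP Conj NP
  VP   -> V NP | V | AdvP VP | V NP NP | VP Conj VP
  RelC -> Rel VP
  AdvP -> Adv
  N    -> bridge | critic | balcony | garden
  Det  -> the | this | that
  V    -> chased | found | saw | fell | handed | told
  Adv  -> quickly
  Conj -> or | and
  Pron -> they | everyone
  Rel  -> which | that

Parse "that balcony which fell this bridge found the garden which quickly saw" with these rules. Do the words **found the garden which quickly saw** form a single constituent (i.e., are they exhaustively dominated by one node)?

Yes

[S [NP [NP [Det that] [N balcony]] [RelC [Rel which] [VP [V fell] [NP [Det this] [N bridge]]]]] [VP [V found] [NP [NP [Det the] [N garden]] [RelC [Rel which] [VP [AdvP [Adv quickly]] [VP [V saw]]]]]]]
The words 'found the garden which quickly saw' are exhaustively dominated by a single VP node (built by VP → V NP), so they form a constituent.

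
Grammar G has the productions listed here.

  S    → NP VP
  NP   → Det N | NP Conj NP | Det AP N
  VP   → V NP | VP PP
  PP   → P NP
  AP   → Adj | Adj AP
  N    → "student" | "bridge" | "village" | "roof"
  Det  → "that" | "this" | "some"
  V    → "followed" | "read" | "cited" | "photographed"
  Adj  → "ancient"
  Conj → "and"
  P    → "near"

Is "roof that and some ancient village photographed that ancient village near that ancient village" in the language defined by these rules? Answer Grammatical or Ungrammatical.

Ungrammatical

An N word can never sit immediately before a Det word in any string this grammar generates, so the substring 'roof that' rules out a derivation.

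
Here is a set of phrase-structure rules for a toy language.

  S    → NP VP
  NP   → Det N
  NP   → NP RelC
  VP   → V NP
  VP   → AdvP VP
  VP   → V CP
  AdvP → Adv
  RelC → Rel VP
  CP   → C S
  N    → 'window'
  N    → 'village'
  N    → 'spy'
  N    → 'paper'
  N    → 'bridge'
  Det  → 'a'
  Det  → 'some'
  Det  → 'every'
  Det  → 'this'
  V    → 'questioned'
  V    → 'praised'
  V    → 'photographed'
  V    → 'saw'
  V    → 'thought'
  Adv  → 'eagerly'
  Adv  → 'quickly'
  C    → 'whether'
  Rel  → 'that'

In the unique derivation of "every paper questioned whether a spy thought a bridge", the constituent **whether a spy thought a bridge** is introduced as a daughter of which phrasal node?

VP

S
  NP
    Det: every
    N: paper
  VP
    V: questioned
    CP
      C: whether
      S
        NP
          Det: a
          N: spy
        VP
          V: thought
          NP
            Det: a
            N: bridge
The span 'whether a spy thought a bridge' is the CP node built by CP → C S.
Its mother is the VP built by VP → V CP.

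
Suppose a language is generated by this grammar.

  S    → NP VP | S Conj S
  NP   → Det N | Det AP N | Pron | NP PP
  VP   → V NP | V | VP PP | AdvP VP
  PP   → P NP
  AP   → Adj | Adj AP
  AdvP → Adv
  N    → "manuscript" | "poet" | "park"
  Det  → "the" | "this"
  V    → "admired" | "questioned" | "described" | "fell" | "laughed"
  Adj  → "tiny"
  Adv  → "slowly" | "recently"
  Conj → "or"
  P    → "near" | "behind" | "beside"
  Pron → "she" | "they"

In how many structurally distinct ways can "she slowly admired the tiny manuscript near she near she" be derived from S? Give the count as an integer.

9

Two of the 9 distinct bracketings:
[S [NP [Pron she]] [VP [VP [AdvP [Adv slowly]] [VP [V admired] [NP [Det the] [AP [Adj tiny]] [N manuscript]]]] [PP [P near] [NP [NP [Pron she]] [PP [P near] [NP [Pron she]]]]]]]
[S [NP [Pron she]] [VP [VP [VP [AdvP [Adv slowly]] [VP [V admired] [NP [Det the] [AP [Adj tiny]] [N manuscript]]]] [PP [P near] [NP [Pron she]]]] [PP [P near] [NP [Pron she]]]]]
The difference turns on whether NP → NP PP is used at the relevant span, versus an alternative expansion of NP.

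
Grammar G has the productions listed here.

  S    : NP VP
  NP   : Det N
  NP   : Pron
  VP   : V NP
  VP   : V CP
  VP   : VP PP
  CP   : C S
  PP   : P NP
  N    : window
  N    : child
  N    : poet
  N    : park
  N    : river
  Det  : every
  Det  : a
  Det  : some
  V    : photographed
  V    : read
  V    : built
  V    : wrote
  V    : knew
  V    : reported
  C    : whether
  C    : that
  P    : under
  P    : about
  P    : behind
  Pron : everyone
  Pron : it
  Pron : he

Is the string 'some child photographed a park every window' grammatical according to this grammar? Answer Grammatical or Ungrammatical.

An N word can never sit immediately before a Det word in any string this grammar generates, so the substring 'park every' rules out a derivation.

Ungrammatical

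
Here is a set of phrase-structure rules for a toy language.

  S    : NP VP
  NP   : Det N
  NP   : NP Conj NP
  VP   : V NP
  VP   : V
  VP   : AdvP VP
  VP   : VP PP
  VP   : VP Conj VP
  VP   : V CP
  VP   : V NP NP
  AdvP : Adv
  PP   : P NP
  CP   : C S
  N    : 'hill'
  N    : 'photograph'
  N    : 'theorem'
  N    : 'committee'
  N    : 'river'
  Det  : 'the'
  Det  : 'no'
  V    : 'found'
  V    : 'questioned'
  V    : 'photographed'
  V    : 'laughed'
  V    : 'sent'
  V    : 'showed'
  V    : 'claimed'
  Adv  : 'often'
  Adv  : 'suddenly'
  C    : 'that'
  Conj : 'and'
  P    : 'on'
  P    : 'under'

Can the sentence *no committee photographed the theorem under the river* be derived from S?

Grammatical

S
  NP
    Det: no
    N: committee
  VP
    VP
      V: photographed
      NP
        Det: the
        N: theorem
    PP
      P: under
      NP
        Det: the
        N: river
The bracketing above is licensed at every node by one of the given productions, with S at the root.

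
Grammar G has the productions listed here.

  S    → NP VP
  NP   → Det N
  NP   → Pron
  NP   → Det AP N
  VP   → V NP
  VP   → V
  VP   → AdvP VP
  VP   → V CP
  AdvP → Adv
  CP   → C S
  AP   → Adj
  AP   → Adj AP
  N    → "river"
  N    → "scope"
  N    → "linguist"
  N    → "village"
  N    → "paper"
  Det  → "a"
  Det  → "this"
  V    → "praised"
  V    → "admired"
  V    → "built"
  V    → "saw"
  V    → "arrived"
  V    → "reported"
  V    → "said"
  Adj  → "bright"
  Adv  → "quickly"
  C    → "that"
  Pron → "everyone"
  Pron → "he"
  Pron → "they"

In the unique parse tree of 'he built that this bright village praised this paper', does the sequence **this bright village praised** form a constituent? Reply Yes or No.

No

[S [NP [Pron he]] [VP [V built] [CP [C that] [S [NP [Det this] [AP [Adj bright]] [N village]] [VP [V praised] [NP [Det this] [N paper]]]]]]]
The smallest constituent containing 'this bright village praised' is the S spanning 'this bright village praised this paper'; no single node in the tree dominates exactly the given words.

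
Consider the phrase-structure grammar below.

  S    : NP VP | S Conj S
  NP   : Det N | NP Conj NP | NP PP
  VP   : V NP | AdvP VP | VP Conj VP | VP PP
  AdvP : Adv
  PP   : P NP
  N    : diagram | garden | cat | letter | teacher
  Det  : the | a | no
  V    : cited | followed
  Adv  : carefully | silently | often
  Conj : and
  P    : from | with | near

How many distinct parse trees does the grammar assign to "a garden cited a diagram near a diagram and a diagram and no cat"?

Two of the 7 distinct bracketings:
[S [NP [Det a] [N garden]] [VP [V cited] [NP [NP [NP [Det a] [N diagram]] [PP [P near] [NP [Det a] [N diagram]]]] [Conj and] [NP [NP [Det a] [N diagram]] [Conj and] [NP [Det no] [N cat]]]]]]
[S [NP [Det a] [N garden]] [VP [V cited] [NP [NP [NP [NP [Det a] [N diagram]] [PP [P near] [NP [Det a] [N diagram]]]] [Conj and] [NP [Det a] [N diagram]]] [Conj and] [NP [Det no] [N cat]]]]]
The trees differ in how a recursive rule is bracketed over the same span.

7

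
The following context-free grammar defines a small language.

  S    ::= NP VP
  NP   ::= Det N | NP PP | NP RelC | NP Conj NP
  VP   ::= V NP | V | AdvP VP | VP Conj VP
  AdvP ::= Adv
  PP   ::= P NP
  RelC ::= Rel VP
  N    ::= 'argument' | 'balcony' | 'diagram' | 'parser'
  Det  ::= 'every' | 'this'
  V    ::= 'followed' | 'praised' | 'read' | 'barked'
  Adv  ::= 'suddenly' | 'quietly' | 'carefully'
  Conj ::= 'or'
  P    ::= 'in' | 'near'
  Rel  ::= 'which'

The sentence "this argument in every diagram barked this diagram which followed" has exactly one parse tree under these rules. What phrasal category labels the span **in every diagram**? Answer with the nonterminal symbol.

S
  NP
    NP
      Det: this
      N: argument
    PP
      P: in
      NP
        Det: every
        N: diagram
  VP
    V: barked
    NP
      NP
        Det: this
        N: diagram
      RelC
        Rel: which
        VP
          V: followed
The span 'in every diagram' is the PP node built by PP → P NP.

PP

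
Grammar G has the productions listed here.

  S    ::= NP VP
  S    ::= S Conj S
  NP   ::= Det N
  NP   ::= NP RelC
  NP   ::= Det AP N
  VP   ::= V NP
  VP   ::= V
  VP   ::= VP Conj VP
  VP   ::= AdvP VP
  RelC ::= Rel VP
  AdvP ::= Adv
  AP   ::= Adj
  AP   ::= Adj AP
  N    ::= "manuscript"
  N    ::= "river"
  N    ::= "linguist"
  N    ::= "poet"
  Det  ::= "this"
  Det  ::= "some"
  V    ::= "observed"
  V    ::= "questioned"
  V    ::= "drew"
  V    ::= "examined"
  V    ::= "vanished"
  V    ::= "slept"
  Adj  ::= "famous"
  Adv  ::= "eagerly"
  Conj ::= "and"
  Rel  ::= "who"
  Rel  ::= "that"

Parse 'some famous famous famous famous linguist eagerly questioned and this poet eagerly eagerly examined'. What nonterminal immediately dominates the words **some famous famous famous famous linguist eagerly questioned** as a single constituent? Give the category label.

S

[S [S [NP [Det some] [AP [Adj famous] [AP [Adj famous] [AP [Adj famous] [AP [Adj famous]]]]] [N linguist]] [VP [AdvP [Adv eagerly]] [VP [V questioned]]]] [Conj and] [S [NP [Det this] [N poet]] [VP [AdvP [Adv eagerly]] [VP [AdvP [Adv eagerly]] [VP [V examined]]]]]]
The span 'some famous famous famous famous linguist eagerly questioned' is the S node built by S → NP VP.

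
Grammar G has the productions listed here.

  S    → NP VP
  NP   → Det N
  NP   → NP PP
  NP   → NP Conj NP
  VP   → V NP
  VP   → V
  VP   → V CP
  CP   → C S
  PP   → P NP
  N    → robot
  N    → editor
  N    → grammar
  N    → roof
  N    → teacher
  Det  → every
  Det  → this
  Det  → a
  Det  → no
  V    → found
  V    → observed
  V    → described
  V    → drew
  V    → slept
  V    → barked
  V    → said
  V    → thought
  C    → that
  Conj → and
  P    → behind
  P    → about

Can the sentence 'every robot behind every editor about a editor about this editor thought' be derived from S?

Grammatical

[S [NP [NP [Det every] [N robot]] [PP [P behind] [NP [NP [Det every] [N editor]] [PP [P about] [NP [NP [Det a] [N editor]] [PP [P about] [NP [Det this] [N editor]]]]]]]] [VP [V thought]]]
Each bracket corresponds to one application of a listed rule, so the string is derivable from S.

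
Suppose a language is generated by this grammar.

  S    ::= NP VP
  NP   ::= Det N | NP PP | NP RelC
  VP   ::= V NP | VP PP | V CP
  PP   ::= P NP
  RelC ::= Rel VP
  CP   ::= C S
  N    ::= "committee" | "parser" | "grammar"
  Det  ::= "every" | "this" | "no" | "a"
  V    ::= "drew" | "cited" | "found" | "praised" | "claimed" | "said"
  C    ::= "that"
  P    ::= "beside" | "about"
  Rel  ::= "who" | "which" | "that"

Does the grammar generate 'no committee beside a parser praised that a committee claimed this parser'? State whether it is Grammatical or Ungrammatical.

Grammatical

[S [NP [NP [Det no] [N committee]] [PP [P beside] [NP [Det a] [N parser]]]] [VP [V praised] [CP [C that] [S [NP [Det a] [N committee]] [VP [V claimed] [NP [Det this] [N parser]]]]]]]
Each bracket corresponds to one application of a listed rule, so the string is derivable from S.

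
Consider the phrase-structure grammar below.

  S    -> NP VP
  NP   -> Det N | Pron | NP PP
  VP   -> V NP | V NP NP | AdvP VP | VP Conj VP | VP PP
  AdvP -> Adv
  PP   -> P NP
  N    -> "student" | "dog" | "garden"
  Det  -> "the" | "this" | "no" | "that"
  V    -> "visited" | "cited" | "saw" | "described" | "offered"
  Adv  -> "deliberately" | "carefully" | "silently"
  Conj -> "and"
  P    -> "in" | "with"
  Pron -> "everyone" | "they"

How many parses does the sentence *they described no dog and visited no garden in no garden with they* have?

9

Two of the 9 distinct bracketings:
[S [NP [Pron they]] [VP [VP [V described] [NP [Det no] [N dog]]] [Conj and] [VP [V visited] [NP [NP [Det no] [N garden]] [PP [P in] [NP [NP [Det no] [N garden]] [PP [P with] [NP [Pron they]]]]]]]]]
[S [NP [Pron they]] [VP [VP [V described] [NP [Det no] [N dog]]] [Conj and] [VP [V visited] [NP [NP [NP [Det no] [N garden]] [PP [P in] [NP [Det no] [N garden]]]] [PP [P with] [NP [Pron they]]]]]]]
The trees differ in how a recursive rule is bracketed over the same span.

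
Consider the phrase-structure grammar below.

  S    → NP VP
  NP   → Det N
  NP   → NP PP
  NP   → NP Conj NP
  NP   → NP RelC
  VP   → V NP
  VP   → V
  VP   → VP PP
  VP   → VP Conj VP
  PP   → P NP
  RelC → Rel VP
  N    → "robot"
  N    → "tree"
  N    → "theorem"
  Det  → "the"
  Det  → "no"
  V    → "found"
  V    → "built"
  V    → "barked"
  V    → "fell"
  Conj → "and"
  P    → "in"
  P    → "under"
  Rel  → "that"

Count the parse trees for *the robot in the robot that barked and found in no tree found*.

7

Two of the 7 distinct bracketings:
[S [NP [NP [Det the] [N robot]] [PP [P in] [NP [NP [NP [Det the] [N robot]] [RelC [Rel that] [VP [VP [V barked]] [Conj and] [VP [V found]]]]] [PP [P in] [NP [Det no] [N tree]]]]]] [VP [V found]]]
[S [NP [NP [Det the] [N robot]] [PP [P in] [NP [NP [Det the] [N robot]] [RelC [Rel that] [VP [VP [VP [V barked]] [Conj and] [VP [V found]]] [PP [P in] [NP [Det no] [N tree]]]]]]]] [VP [V found]]]
The difference turns on whether VP → VP PP is used at the relevant span, versus an alternative expansion of VP.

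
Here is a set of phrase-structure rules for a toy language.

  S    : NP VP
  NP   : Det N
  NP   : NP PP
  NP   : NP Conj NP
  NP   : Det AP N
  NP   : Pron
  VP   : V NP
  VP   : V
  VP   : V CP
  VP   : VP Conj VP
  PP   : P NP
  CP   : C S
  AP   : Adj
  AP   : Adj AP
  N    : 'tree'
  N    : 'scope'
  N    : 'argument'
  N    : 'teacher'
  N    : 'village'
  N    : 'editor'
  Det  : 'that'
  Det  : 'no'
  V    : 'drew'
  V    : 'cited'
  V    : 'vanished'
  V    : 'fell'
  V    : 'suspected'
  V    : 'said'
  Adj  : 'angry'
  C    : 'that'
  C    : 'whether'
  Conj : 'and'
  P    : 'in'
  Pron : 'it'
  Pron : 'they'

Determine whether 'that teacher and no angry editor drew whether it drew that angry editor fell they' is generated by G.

For S → NP VP, every NP-prefix leaves a non-VP remainder: after 'that teacher' the remainder is not a VP; after 'that teacher and no angry editor' the remainder is not a VP.

Ungrammatical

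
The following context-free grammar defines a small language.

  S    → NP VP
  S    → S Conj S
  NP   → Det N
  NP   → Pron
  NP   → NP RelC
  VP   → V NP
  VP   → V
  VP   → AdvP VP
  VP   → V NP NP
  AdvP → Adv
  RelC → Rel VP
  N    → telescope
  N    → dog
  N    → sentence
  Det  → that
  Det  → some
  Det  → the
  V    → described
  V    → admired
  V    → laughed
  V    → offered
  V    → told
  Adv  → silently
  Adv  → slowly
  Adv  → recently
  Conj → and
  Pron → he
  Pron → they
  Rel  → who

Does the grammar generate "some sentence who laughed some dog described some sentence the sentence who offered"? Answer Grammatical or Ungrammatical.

[S [NP [NP [Det some] [N sentence]] [RelC [Rel who] [VP [V laughed] [NP [Det some] [N dog]]]]] [VP [V described] [NP [Det some] [N sentence]] [NP [NP [Det the] [N sentence]] [RelC [Rel who] [VP [V offered]]]]]]
Each bracket corresponds to one application of a listed rule, so the string is derivable from S.

Grammatical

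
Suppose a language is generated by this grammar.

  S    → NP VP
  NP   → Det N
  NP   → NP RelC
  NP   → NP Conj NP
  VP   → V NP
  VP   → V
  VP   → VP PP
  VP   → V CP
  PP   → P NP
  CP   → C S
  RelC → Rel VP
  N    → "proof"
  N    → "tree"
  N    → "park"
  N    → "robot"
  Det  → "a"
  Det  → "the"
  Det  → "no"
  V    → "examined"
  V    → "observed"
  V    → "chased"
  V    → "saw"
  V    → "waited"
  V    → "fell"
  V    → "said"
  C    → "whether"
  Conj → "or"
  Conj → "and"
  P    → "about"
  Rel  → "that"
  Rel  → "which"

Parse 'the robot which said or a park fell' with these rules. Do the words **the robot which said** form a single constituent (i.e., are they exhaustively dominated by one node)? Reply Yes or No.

Yes

[S [NP [NP [NP [Det the] [N robot]] [RelC [Rel which] [VP [V said]]]] [Conj or] [NP [Det a] [N park]]] [VP [V fell]]]
The words 'the robot which said' are exhaustively dominated by a single NP node (built by NP → NP RelC), so they form a constituent.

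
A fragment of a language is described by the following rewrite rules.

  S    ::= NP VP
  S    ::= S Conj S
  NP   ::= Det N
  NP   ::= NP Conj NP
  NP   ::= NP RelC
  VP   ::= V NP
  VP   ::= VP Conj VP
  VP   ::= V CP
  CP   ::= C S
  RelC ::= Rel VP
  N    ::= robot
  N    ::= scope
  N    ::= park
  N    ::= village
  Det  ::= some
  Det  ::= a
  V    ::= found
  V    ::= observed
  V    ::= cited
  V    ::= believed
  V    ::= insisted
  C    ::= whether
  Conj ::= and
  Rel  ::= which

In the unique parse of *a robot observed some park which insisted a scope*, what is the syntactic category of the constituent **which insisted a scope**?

RelC

[S [NP [Det a] [N robot]] [VP [V observed] [NP [NP [Det some] [N park]] [RelC [Rel which] [VP [V insisted] [NP [Det a] [N scope]]]]]]]
The span 'which insisted a scope' is the RelC node built by RelC → Rel VP.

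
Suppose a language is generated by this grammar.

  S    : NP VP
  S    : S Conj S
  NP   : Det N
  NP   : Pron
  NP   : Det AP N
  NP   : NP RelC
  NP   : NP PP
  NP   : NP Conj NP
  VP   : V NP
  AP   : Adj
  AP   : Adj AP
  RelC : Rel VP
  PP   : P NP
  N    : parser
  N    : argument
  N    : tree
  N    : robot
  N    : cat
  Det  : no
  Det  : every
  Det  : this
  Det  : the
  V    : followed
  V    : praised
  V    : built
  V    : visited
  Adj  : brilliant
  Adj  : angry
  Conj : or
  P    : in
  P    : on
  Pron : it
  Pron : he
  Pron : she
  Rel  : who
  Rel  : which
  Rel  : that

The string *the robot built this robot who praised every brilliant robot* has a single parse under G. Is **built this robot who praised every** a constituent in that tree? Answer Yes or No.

No

[S [NP [Det the] [N robot]] [VP [V built] [NP [NP [Det this] [N robot]] [RelC [Rel who] [VP [V praised] [NP [Det every] [AP [Adj brilliant]] [N robot]]]]]]]
The smallest constituent containing 'built this robot who praised every' is the VP spanning 'built this robot who praised every brilliant robot'; no single node in the tree dominates exactly the given words.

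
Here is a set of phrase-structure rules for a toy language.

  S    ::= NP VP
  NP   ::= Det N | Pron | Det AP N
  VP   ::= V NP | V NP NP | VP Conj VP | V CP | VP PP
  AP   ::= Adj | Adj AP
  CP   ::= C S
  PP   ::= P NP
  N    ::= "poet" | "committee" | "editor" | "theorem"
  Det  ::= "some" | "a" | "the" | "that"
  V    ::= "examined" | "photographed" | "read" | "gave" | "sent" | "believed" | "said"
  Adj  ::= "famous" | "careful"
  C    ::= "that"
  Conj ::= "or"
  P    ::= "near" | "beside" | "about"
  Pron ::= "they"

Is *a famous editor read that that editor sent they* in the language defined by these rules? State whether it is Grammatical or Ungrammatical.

[S [NP [Det a] [AP [Adj famous]] [N editor]] [VP [V read] [CP [C that] [S [NP [Det that] [N editor]] [VP [V sent] [NP [Pron they]]]]]]]
Each bracket corresponds to one application of a listed rule, so the string is derivable from S.

Grammatical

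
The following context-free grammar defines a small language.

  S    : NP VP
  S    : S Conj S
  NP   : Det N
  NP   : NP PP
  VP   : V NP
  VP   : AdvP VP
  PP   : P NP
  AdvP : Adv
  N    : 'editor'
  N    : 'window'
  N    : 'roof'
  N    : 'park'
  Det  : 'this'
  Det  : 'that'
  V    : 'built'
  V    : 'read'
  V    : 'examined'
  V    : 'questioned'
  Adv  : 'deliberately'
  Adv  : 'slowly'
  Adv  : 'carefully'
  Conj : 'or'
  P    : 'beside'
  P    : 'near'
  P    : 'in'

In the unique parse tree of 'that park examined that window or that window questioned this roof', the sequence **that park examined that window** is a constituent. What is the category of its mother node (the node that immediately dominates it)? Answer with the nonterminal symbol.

S
  S
    NP
      Det: that
      N: park
    VP
      V: examined
      NP
        Det: that
        N: window
  Conj: or
  S
    NP
      Det: that
      N: window
    VP
      V: questioned
      NP
        Det: this
        N: roof
The span 'that park examined that window' is the S node built by S → NP VP.
Its mother is the S built by S → S Conj S.

S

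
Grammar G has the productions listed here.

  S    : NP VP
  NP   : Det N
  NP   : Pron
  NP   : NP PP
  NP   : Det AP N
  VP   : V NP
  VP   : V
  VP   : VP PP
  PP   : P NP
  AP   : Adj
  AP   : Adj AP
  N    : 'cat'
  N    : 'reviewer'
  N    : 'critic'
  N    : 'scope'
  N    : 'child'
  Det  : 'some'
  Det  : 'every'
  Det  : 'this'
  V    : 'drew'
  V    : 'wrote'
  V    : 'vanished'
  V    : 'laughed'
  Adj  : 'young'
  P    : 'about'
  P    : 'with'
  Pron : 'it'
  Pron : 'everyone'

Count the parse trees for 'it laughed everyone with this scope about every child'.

5

Two of the 5 distinct bracketings:
[S [NP [Pron it]] [VP [V laughed] [NP [NP [Pron everyone]] [PP [P with] [NP [NP [Det this] [N scope]] [PP [P about] [NP [Det every] [N child]]]]]]]]
[S [NP [Pron it]] [VP [V laughed] [NP [NP [NP [Pron everyone]] [PP [P with] [NP [Det this] [N scope]]]] [PP [P about] [NP [Det every] [N child]]]]]]
The trees differ in how a recursive rule is bracketed over the same span.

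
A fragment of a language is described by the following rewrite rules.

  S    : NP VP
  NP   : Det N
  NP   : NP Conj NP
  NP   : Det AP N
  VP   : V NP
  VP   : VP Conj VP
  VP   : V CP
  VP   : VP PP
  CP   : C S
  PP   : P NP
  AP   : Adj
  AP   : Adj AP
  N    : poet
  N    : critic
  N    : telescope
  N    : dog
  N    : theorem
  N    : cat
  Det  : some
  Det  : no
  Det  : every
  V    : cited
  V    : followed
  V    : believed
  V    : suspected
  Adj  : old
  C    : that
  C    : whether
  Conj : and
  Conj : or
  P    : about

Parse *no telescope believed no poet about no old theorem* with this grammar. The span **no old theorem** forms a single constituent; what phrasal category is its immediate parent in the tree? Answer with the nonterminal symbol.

PP

S
  NP
    Det: no
    N: telescope
  VP
    VP
      V: believed
      NP
        Det: no
        N: poet
    PP
      P: about
      NP
        Det: no
        AP
          Adj: old
        N: theorem
The span 'no old theorem' is the NP node built by NP → Det AP N.
Its mother is the PP built by PP → P NP.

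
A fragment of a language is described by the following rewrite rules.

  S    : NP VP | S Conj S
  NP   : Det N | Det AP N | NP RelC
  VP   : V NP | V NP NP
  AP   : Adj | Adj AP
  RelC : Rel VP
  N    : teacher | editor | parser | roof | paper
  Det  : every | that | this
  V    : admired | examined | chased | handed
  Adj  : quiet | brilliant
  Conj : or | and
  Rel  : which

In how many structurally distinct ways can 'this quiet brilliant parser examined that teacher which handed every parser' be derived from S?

1

[S [NP [Det this] [AP [Adj quiet] [AP [Adj brilliant]]] [N parser]] [VP [V examined] [NP [NP [Det that] [N teacher]] [RelC [Rel which] [VP [V handed] [NP [Det every] [N parser]]]]]]]
No rule offers an alternative attachment or grouping for any span, so this is the only derivation.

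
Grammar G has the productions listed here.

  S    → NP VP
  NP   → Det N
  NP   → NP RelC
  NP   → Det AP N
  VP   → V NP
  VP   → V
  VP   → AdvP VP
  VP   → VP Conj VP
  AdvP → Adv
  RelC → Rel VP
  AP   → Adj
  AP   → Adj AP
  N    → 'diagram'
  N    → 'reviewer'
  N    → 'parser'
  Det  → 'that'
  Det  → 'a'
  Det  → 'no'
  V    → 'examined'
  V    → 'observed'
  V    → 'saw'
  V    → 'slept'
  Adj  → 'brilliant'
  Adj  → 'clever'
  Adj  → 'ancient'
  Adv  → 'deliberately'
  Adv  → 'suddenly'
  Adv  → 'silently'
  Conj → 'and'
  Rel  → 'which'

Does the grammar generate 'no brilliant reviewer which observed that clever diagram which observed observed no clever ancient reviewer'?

Grammatical

S
  NP
    NP
      Det: no
      AP
        Adj: brilliant
      N: reviewer
    RelC
      Rel: which
      VP
        V: observed
        NP
          NP
            Det: that
            AP
              Adj: clever
            N: diagram
          RelC
            Rel: which
            VP
              V: observed
  VP
    V: observed
    NP
      Det: no
      AP
        Adj: clever
        AP
          Adj: ancient
      N: reviewer
Every word is introduced by a lexical rule and the phrasal rules combine the resulting categories into a single S.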